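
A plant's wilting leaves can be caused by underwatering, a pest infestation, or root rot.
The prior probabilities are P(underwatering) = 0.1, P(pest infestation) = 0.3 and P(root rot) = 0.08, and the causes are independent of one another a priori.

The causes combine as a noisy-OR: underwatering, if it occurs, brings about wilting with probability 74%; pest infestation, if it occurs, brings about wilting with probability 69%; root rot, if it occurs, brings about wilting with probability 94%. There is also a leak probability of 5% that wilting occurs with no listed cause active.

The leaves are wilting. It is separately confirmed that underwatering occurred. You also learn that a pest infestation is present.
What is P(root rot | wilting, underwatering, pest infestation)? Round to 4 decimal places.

P(root rot | wilting, underwatering, pest infestation) ≈ 0.0857

Under noisy-OR, P(wilting | causes) = 1 − (1−0.05)·∏(1−qᵢ) over the active causes.
Weight on root rot=true, given the evidence: 0.995406*0.08 = 0.079632
Denominator P(wilting | underwatering, pest infestation): 0.92343*0.92 + 0.995406*0.08 = 0.929188
Posterior = 0.079632 / 0.929188 ≈ 0.0857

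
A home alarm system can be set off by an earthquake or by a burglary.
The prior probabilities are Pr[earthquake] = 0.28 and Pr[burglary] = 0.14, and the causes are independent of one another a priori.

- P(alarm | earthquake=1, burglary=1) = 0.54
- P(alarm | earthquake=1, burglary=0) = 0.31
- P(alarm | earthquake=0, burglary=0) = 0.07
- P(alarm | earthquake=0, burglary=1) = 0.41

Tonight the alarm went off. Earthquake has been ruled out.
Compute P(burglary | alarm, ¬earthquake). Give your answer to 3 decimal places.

P(alarm | ¬earthquake) = 0.07·0.86 + 0.41·0.14 = 0.060200 + 0.057400 = 0.117600
Of this, 0.057400 comes from 0.41·0.14 (the burglary=true cases).
So P(burglary | alarm, ¬earthquake) = 0.057400/0.117600 ≈ 0.488.

P(burglary | alarm, ¬earthquake) ≈ 0.488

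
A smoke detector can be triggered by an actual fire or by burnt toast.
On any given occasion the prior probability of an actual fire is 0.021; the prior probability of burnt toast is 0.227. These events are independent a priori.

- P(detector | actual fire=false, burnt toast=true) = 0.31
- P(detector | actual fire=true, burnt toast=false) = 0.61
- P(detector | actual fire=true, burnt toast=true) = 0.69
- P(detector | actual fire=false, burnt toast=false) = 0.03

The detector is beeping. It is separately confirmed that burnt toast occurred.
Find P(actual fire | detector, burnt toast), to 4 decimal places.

P(actual fire | detector, burnt toast) ≈ 0.0456

P(detector | burnt toast) = 0.31·0.979 + 0.69·0.021 = 0.303490 + 0.014490 = 0.317980
Of this, 0.014490 comes from 0.69·0.021 (the actual fire=true cases).
Hence the posterior is 0.014490/0.317980 ≈ 0.0456.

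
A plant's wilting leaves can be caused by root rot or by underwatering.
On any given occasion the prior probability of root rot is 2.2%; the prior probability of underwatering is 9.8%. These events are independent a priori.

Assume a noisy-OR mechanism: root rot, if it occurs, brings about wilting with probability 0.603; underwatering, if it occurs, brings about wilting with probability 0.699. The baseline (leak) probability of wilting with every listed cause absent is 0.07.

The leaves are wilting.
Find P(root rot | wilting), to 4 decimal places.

P(root rot | wilting) ≈ 0.0994

Under noisy-OR, P(wilting | causes) = 1 − (1−0.07)·∏(1−qᵢ) over the active causes.
Enumerate the 4 (root rot, underwatering) configurations and weight by the priors:
  P(wilting) = 0.07×0.978×0.902 + 0.72007×0.978×0.098 + 0.63079×0.022×0.902 + 0.888868×0.022×0.098
        = 0.061751 + 0.069014 + 0.012517 + 0.001916 = 0.145198
The terms with root rot present sum to 0.014433, so
  P(root rot | wilting) = 0.014433 / 0.145198 ≈ 0.0994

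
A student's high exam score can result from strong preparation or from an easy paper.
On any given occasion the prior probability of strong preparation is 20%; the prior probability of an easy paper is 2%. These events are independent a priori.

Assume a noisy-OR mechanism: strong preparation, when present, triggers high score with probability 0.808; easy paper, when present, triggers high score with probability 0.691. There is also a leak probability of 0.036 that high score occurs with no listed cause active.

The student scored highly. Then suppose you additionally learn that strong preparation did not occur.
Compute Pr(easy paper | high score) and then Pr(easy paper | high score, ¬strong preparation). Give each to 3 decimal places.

Under noisy-OR, P(high score | causes) = 1 − (1−0.036)·∏(1−qᵢ) over the active causes.
By total probability over the 4 (strong preparation, easy paper) configurations:
  P(high score) = 0.036×0.8×0.98 + 0.702124×0.8×0.02 + 0.814912×0.2×0.98 + 0.942808×0.2×0.02
        = 0.028224 + 0.011234 + 0.159723 + 0.003771 = 0.202952
Configurations with easy paper contribute 0.015005, so
  P(easy paper | high score) = 0.015005 / 0.202952 ≈ 0.074

Now also conditioning on strong preparation≠true:
Enumerate both values of easy paper and weight by the priors:
  P(high score | ¬strong preparation) = 0.036·0.98 + 0.702124·0.02
        = 0.035280 + 0.014042 = 0.049322
Configurations with easy paper contribute 0.014042, so
  P(easy paper | high score, ¬strong preparation) = 0.014042 / 0.049322 ≈ 0.285
With strong preparation excluded, easy paper must carry more of the explanatory weight for the high score.

Pr(easy paper | high score) ≈ 0.074; Pr(easy paper | high score, ¬strong preparation) ≈ 0.285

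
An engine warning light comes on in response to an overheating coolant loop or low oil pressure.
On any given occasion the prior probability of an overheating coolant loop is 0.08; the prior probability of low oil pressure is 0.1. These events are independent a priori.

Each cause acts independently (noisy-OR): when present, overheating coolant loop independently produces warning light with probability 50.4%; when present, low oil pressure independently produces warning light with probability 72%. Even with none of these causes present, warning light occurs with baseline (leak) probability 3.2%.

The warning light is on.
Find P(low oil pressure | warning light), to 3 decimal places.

P(low oil pressure | warning light) ≈ 0.536

Under noisy-OR, P(warning light | causes) = 1 − (1−0.032)·∏(1−qᵢ) over the active causes.
By total probability over the 4 (overheating coolant loop, low oil pressure) configurations:
  P(warning light) = 0.032·0.92·0.9 + 0.72896·0.92·0.1 + 0.519872·0.08·0.9 + 0.865564·0.08·0.1
        = 0.026496 + 0.067064 + 0.037431 + 0.006925 = 0.137916
Keeping only the low oil pressure-present terms gives 0.073989, so
  P(low oil pressure | warning light) = 0.073989 / 0.137916 ≈ 0.536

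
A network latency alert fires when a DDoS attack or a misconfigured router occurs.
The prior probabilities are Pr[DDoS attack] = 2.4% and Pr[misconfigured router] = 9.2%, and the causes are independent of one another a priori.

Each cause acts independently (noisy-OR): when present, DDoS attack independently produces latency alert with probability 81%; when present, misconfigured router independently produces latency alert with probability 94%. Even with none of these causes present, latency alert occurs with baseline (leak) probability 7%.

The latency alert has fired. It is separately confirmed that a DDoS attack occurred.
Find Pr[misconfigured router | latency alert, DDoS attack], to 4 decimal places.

Under noisy-OR, P(latency alert | causes) = 1 − (1−0.07)·∏(1−qᵢ) over the active causes.
By total probability over both values of misconfigured router:
  P(latency alert | DDoS attack) = 0.8233×0.908 + 0.989398×0.092
        = 0.747556 + 0.091025 = 0.838581
The terms with misconfigured router present sum to 0.091025, so
  P(misconfigured router | latency alert, DDoS attack) = 0.091025 / 0.838581 ≈ 0.1085

Pr[misconfigured router | latency alert, DDoS attack] ≈ 0.1085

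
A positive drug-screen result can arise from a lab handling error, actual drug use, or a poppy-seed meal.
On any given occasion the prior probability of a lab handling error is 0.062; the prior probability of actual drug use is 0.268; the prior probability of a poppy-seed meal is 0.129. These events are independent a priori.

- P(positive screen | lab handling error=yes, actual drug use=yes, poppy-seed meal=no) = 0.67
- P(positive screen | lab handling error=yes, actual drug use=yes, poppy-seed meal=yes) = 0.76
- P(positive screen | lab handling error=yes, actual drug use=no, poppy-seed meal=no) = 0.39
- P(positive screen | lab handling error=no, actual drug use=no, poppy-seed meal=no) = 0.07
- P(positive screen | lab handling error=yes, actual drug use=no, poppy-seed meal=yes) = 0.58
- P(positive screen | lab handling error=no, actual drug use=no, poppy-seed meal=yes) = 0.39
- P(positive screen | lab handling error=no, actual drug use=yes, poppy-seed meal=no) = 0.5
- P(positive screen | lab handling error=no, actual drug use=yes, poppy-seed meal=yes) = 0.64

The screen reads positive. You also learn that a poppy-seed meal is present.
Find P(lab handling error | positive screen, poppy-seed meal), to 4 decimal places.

P(positive screen | poppy-seed meal) = 0.39*0.938*0.732 + 0.64*0.938*0.268 + 0.58*0.062*0.732 + 0.76*0.062*0.268 = 0.267780 + 0.160886 + 0.026323 + 0.012628 = 0.467617
Of this, 0.038951 comes from 0.026323 + 0.012628 (the lab handling error=true cases).
Hence the posterior is 0.038951/0.467617 ≈ 0.0833.

P(lab handling error | positive screen, poppy-seed meal) ≈ 0.0833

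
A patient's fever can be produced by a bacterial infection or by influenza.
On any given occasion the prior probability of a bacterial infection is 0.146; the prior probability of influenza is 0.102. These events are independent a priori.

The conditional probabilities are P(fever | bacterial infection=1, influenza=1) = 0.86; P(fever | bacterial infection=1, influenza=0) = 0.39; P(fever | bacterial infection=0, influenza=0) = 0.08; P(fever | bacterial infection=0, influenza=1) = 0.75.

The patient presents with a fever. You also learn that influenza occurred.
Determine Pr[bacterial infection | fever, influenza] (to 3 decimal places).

For the numerator, keep only bacterial infection=true terms: 0.86×0.146 = 0.125560
The normalizing constant is 0.75×0.854 + 0.86×0.146 = 0.766060
P(bacterial infection | fever, influenza) = 0.125560/0.766060 ≈ 0.164

Pr[bacterial infection | fever, influenza] ≈ 0.164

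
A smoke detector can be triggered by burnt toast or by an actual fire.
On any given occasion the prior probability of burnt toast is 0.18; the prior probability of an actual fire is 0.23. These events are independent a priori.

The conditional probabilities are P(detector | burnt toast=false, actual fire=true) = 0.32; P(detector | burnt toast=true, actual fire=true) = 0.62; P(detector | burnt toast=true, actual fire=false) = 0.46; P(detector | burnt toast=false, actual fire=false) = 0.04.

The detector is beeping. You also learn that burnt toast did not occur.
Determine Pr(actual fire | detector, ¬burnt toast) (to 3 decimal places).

Pr(actual fire | detector, ¬burnt toast) ≈ 0.705

Sum P(detector|·) weighted by the priors over both values of actual fire:
  P(detector | ¬burnt toast) = 0.04×0.77 + 0.32×0.23
        = 0.030800 + 0.073600 = 0.104400
Keeping only the actual fire-present terms gives 0.073600, so
  P(actual fire | detector, ¬burnt toast) = 0.073600 / 0.104400 ≈ 0.705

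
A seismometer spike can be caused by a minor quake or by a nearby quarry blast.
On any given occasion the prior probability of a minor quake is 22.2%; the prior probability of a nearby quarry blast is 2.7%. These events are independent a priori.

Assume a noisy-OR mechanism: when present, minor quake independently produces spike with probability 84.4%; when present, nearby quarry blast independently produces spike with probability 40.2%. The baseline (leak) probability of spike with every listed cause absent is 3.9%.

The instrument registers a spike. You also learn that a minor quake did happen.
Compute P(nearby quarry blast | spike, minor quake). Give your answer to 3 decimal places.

P(nearby quarry blast | spike, minor quake) ≈ 0.029

Under noisy-OR, P(spike | causes) = 1 − (1−0.039)·∏(1−qᵢ) over the active causes.
By total probability over both values of nearby quarry blast:
  P(spike | minor quake) = 0.850084·0.973 + 0.91035·0.027
        = 0.827132 + 0.024579 = 0.851711
Keeping only the nearby quarry blast-present terms gives 0.024579, so
  P(nearby quarry blast | spike, minor quake) = 0.024579 / 0.851711 ≈ 0.029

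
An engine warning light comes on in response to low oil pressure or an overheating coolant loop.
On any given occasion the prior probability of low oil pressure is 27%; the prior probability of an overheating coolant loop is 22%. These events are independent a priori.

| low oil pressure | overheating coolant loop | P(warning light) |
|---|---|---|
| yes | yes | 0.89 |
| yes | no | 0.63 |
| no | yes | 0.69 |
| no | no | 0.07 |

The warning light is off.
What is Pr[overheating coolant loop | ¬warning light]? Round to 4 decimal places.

For the numerator, keep only overheating coolant loop=true terms: 0.049786 + 0.006534 = 0.056320
Normalizer over all consistent configurations: 0.93×0.73×0.78 + 0.31×0.73×0.22 + 0.37×0.27×0.78 + 0.11×0.27×0.22 = 0.663784
Posterior = 0.056320 / 0.663784 ≈ 0.0848

Pr[overheating coolant loop | ¬warning light] ≈ 0.0848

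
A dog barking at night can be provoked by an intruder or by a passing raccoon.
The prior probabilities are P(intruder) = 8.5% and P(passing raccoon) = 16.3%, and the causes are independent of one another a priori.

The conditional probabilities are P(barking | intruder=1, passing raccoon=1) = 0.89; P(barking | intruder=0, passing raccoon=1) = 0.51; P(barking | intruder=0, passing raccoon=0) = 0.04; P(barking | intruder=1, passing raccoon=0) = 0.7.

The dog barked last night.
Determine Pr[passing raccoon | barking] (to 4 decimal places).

Numerator (weight on configurations with passing raccoon): 0.076064 + 0.012331 = 0.088395
Denominator P(barking): 0.04*0.915*0.837 + 0.51*0.915*0.163 + 0.7*0.085*0.837 + 0.89*0.085*0.163 = 0.168830
P(passing raccoon | barking) = 0.088395/0.168830 ≈ 0.5236

Pr[passing raccoon | barking] ≈ 0.5236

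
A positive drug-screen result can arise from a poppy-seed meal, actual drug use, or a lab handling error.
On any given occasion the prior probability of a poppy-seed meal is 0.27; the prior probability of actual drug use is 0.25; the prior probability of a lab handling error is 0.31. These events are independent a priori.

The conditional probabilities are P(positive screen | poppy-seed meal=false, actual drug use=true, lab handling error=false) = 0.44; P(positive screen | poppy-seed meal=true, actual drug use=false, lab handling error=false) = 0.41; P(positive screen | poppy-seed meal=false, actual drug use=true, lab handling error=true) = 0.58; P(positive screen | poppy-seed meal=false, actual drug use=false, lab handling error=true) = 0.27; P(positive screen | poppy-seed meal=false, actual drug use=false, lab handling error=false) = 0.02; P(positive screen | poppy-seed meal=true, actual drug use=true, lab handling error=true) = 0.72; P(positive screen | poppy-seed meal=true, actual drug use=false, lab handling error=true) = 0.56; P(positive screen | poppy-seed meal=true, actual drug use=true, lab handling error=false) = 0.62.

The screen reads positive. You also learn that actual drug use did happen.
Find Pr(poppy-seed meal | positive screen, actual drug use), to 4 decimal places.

Pr(poppy-seed meal | positive screen, actual drug use) ≈ 0.3325

Enumerate the 4 (poppy-seed meal, lab handling error) configurations and weight by the priors:
  P(positive screen | actual drug use) = 0.44·0.73·0.69 + 0.58·0.73·0.31 + 0.62·0.27·0.69 + 0.72·0.27·0.31
        = 0.221628 + 0.131254 + 0.115506 + 0.060264 = 0.528652
Configurations with poppy-seed meal contribute 0.175770, so
  P(poppy-seed meal | positive screen, actual drug use) = 0.175770 / 0.528652 ≈ 0.3325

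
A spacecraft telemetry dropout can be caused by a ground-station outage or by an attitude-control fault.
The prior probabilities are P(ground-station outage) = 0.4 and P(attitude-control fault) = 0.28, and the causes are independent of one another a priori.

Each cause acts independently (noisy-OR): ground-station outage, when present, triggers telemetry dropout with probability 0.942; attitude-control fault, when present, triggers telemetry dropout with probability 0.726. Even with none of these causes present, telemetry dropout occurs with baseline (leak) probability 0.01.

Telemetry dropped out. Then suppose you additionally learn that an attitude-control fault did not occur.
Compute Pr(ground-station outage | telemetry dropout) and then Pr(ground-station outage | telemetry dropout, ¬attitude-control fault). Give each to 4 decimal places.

Under noisy-OR, P(telemetry dropout | causes) = 1 − (1−0.01)·∏(1−qᵢ) over the active causes.
P(telemetry dropout) = 0.01·0.6·0.72 + 0.72874·0.6·0.28 + 0.94258·0.4·0.72 + 0.984267·0.4·0.28 = 0.004320 + 0.122428 + 0.271463 + 0.110238 = 0.508449
Restricting to configurations with ground-station outage present: 0.271463 + 0.110238 = 0.381701.
So P(ground-station outage | telemetry dropout) = 0.381701/0.508449 ≈ 0.7507.

With the extra evidence:
Weight on ground-station outage=true, given the evidence: 0.94258×0.4 = 0.377032
The normalizing constant is 0.01×0.6 + 0.94258×0.4 = 0.383032
Posterior = 0.377032 / 0.383032 ≈ 0.9843
Ruling out attitude-control fault raises the posterior on ground-station outage — the flip side of explaining away.

Pr(ground-station outage | telemetry dropout) ≈ 0.7507; Pr(ground-station outage | telemetry dropout, ¬attitude-control fault) ≈ 0.9843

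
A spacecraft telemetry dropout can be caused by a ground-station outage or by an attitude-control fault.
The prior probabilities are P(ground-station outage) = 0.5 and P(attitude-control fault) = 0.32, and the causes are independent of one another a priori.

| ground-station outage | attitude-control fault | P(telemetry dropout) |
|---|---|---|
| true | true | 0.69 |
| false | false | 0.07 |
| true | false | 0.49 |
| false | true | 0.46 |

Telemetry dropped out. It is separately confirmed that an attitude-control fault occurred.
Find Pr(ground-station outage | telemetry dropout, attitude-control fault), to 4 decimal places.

Pr(ground-station outage | telemetry dropout, attitude-control fault) ≈ 0.6000

Enumerate both values of ground-station outage and weight by the priors:
  P(telemetry dropout | attitude-control fault) = 0.46×0.5 + 0.69×0.5
        = 0.230000 + 0.345000 = 0.575000
The terms with ground-station outage present sum to 0.345000, so
  P(ground-station outage | telemetry dropout, attitude-control fault) = 0.345000 / 0.575000 ≈ 0.6000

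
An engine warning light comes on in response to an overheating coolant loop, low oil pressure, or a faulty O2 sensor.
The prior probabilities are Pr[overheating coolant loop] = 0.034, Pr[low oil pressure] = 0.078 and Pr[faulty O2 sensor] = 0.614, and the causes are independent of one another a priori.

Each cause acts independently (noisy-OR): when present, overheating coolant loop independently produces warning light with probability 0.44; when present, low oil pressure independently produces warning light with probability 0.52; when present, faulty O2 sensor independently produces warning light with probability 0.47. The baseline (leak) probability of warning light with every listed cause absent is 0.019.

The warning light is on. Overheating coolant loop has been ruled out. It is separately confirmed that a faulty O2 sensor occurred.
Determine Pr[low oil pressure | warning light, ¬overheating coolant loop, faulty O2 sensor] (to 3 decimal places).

Under noisy-OR, P(warning light | causes) = 1 − (1−0.019)·∏(1−qᵢ) over the active causes.
P(warning light | ¬overheating coolant loop, faulty O2 sensor) = 0.48007*0.922 + 0.750434*0.078 = 0.442625 + 0.058534 = 0.501159
The low oil pressure-present share is 0.750434*0.078 = 0.058534.
Hence the posterior is 0.058534/0.501159 ≈ 0.117.

Pr[low oil pressure | warning light, ¬overheating coolant loop, faulty O2 sensor] ≈ 0.117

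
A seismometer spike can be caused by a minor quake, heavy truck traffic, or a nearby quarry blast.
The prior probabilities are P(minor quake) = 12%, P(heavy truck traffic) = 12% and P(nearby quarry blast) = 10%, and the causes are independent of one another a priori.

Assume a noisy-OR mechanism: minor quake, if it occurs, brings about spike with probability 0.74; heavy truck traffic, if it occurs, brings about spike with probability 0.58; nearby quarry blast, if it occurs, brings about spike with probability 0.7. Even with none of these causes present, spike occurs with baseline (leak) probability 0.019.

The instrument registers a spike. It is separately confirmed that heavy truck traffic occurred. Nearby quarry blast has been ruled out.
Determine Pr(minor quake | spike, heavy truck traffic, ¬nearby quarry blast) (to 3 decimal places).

Pr(minor quake | spike, heavy truck traffic, ¬nearby quarry blast) ≈ 0.172

Under noisy-OR, P(spike | causes) = 1 − (1−0.019)·∏(1−qᵢ) over the active causes.
P(spike | heavy truck traffic, ¬nearby quarry blast) = 0.58798×0.88 + 0.892875×0.12 = 0.517422 + 0.107145 = 0.624567
Restricting to configurations with minor quake present: 0.892875×0.12 = 0.107145.
Hence the posterior is 0.107145/0.624567 ≈ 0.172.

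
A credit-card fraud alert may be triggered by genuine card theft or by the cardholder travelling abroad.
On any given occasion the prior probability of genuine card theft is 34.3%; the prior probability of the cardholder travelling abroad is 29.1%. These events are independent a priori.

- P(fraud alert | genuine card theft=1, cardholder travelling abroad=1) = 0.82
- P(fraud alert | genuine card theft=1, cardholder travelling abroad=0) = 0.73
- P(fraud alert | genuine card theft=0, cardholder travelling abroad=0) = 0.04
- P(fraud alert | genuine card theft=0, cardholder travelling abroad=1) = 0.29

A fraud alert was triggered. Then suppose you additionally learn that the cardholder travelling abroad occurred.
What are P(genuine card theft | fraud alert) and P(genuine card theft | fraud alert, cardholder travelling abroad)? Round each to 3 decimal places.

Sum P(fraud alert|·) weighted by the priors over the 4 (genuine card theft, cardholder travelling abroad) configurations:
  P(fraud alert) = 0.04*0.657*0.709 + 0.29*0.657*0.291 + 0.73*0.343*0.709 + 0.82*0.343*0.291
        = 0.018633 + 0.055444 + 0.177527 + 0.081847 = 0.333451
The terms with genuine card theft present sum to 0.259374, so
  P(genuine card theft | fraud alert) = 0.259374 / 0.333451 ≈ 0.778

With the extra evidence:
For the numerator, keep only genuine card theft=true terms: 0.82*0.343 = 0.281260
The normalizing constant is 0.29*0.657 + 0.82*0.343 = 0.471790
P(genuine card theft | fraud alert, cardholder travelling abroad) = 0.281260/0.471790 ≈ 0.596

P(genuine card theft | fraud alert) ≈ 0.778; P(genuine card theft | fraud alert, cardholder travelling abroad) ≈ 0.596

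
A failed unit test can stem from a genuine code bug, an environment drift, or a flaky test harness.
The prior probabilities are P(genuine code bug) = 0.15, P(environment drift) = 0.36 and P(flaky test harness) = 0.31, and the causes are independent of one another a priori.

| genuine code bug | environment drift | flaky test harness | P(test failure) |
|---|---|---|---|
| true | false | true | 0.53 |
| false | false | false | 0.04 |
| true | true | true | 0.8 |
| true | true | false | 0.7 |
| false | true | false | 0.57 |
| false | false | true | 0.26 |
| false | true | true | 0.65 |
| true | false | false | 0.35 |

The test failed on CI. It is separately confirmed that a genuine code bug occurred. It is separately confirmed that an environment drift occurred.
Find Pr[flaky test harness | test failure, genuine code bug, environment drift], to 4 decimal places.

Pr[flaky test harness | test failure, genuine code bug, environment drift] ≈ 0.3393

Sum P(test failure|·) weighted by the priors over both values of flaky test harness:
  P(test failure | genuine code bug, environment drift) = 0.7·0.69 + 0.8·0.31
        = 0.483000 + 0.248000 = 0.731000
Configurations with flaky test harness contribute 0.248000, so
  P(flaky test harness | test failure, genuine code bug, environment drift) = 0.248000 / 0.731000 ≈ 0.3393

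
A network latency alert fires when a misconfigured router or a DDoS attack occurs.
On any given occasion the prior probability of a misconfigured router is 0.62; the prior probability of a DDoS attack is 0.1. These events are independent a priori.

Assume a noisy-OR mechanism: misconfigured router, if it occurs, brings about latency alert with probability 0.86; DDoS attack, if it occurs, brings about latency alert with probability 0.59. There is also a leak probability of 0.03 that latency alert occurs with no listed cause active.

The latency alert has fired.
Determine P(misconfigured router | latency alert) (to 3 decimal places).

Under noisy-OR, P(latency alert | causes) = 1 − (1−0.03)·∏(1−qᵢ) over the active causes.
Sum P(latency alert|·) weighted by the priors over the 4 (misconfigured router, DDoS attack) configurations:
  P(latency alert) = 0.03×0.38×0.9 + 0.6023×0.38×0.1 + 0.8642×0.62×0.9 + 0.944322×0.62×0.1
        = 0.010260 + 0.022887 + 0.482224 + 0.058548 = 0.573919
The terms with misconfigured router present sum to 0.540772, so
  P(misconfigured router | latency alert) = 0.540772 / 0.573919 ≈ 0.942

P(misconfigured router | latency alert) ≈ 0.942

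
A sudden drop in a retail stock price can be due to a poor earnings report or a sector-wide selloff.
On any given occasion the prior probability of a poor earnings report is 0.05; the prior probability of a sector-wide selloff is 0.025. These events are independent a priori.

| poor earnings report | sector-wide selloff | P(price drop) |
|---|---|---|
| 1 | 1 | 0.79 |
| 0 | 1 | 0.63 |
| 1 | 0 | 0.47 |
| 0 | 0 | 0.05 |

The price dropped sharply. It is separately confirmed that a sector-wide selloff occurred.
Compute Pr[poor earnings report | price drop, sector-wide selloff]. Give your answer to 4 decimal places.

Pr[poor earnings report | price drop, sector-wide selloff] ≈ 0.0619

P(price drop | sector-wide selloff) = 0.63·0.95 + 0.79·0.05 = 0.598500 + 0.039500 = 0.638000
Of this, 0.039500 comes from 0.79·0.05 (the poor earnings report=true cases).
P(poor earnings report | price drop, sector-wide selloff) = 0.039500 / 0.638000 ≈ 0.0619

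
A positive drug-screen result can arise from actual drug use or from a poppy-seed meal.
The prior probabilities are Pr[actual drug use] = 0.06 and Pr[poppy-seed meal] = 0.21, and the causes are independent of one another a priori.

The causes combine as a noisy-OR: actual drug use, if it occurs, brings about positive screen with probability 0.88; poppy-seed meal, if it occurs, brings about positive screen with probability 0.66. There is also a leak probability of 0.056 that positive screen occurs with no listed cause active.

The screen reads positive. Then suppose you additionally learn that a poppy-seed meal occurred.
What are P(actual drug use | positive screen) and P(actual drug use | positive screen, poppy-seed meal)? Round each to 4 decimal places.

Under noisy-OR, P(positive screen | causes) = 1 − (1−0.056)·∏(1−qᵢ) over the active causes.
Sum P(positive screen|·) weighted by the priors over the 4 (actual drug use, poppy-seed meal) configurations:
  P(positive screen) = 0.056·0.94·0.79 + 0.67904·0.94·0.21 + 0.88672·0.06·0.79 + 0.961485·0.06·0.21
        = 0.041586 + 0.134042 + 0.042031 + 0.012115 = 0.229774
Keeping only the actual drug use-present terms gives 0.054146, so
  P(actual drug use | positive screen) = 0.054146 / 0.229774 ≈ 0.2356

Now condition on the additional information:
Enumerate both values of actual drug use and weight by the priors:
  P(positive screen | poppy-seed meal) = 0.67904·0.94 + 0.961485·0.06
        = 0.638298 + 0.057689 = 0.695987
Keeping only the actual drug use-present terms gives 0.057689, so
  P(actual drug use | positive screen, poppy-seed meal) = 0.057689 / 0.695987 ≈ 0.0829

P(actual drug use | positive screen) ≈ 0.2356; P(actual drug use | positive screen, poppy-seed meal) ≈ 0.0829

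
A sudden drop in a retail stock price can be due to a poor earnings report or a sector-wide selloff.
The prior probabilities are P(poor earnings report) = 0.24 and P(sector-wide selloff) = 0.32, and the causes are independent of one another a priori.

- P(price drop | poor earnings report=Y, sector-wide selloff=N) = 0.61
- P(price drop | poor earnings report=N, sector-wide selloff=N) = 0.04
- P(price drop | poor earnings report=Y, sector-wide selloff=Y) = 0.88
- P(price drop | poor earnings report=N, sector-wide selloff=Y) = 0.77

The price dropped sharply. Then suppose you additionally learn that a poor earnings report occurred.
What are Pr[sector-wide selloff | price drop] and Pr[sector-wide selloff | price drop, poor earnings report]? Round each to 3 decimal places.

Pr[sector-wide selloff | price drop] ≈ 0.679; Pr[sector-wide selloff | price drop, poor earnings report] ≈ 0.404

P(price drop) = 0.04·0.76·0.68 + 0.77·0.76·0.32 + 0.61·0.24·0.68 + 0.88·0.24·0.32 = 0.020672 + 0.187264 + 0.099552 + 0.067584 = 0.375072
The sector-wide selloff-present share is 0.187264 + 0.067584 = 0.254848.
P(sector-wide selloff | price drop) = 0.254848 / 0.375072 ≈ 0.679

Now condition on the additional information:
Numerator (weight on configurations with sector-wide selloff): 0.88*0.32 = 0.281600
Denominator P(price drop | poor earnings report): 0.61*0.68 + 0.88*0.32 = 0.696400
P(sector-wide selloff | price drop, poor earnings report) = 0.281600/0.696400 ≈ 0.404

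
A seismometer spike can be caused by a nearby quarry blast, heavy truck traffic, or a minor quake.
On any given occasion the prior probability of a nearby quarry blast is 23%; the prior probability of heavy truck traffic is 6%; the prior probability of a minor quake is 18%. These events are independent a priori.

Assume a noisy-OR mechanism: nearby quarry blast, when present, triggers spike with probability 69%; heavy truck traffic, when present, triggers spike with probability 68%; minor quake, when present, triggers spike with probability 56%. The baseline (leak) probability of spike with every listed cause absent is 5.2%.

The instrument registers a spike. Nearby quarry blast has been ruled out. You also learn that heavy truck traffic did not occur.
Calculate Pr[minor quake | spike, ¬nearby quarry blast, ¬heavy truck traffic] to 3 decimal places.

Pr[minor quake | spike, ¬nearby quarry blast, ¬heavy truck traffic] ≈ 0.711

Under noisy-OR, P(spike | causes) = 1 − (1−0.052)·∏(1−qᵢ) over the active causes.
Weight on minor quake=true, given the evidence: 0.58288×0.18 = 0.104918
Normalizer over all consistent configurations: 0.052×0.82 + 0.58288×0.18 = 0.147558
P(minor quake | spike, ¬nearby quarry blast, ¬heavy truck traffic) = 0.104918/0.147558 ≈ 0.711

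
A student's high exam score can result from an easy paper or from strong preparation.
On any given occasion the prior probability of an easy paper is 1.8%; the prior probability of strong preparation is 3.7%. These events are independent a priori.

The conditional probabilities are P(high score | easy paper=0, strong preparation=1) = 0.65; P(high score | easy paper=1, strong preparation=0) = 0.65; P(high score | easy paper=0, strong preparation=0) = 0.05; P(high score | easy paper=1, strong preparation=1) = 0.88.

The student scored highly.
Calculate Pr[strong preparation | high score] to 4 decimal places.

Pr[strong preparation | high score] ≈ 0.2925

Sum P(high score|·) weighted by the priors over the 4 (easy paper, strong preparation) configurations:
  P(high score) = 0.05×0.982×0.963 + 0.65×0.982×0.037 + 0.65×0.018×0.963 + 0.88×0.018×0.037
        = 0.047283 + 0.023617 + 0.011267 + 0.000586 = 0.082753
Keeping only the strong preparation-present terms gives 0.024203, so
  P(strong preparation | high score) = 0.024203 / 0.082753 ≈ 0.2925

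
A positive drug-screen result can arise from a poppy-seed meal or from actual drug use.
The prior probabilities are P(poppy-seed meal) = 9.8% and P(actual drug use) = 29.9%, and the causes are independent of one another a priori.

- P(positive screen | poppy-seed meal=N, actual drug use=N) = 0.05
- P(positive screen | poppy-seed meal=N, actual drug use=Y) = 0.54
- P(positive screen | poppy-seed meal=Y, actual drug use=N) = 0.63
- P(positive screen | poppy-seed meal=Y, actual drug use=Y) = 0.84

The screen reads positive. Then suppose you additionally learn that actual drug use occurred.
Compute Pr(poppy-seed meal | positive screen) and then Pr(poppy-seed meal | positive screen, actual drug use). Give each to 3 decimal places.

Pr(poppy-seed meal | positive screen) ≈ 0.277; Pr(poppy-seed meal | positive screen, actual drug use) ≈ 0.145

P(positive screen) = 0.05×0.902×0.701 + 0.54×0.902×0.299 + 0.63×0.098×0.701 + 0.84×0.098×0.299 = 0.031615 + 0.145637 + 0.043280 + 0.024614 = 0.245146
Restricting to configurations with poppy-seed meal present: 0.043280 + 0.024614 = 0.067894.
P(poppy-seed meal | positive screen) = 0.067894 / 0.245146 ≈ 0.277

Now also conditioning on actual drug use=true:
Weight on poppy-seed meal=true, given the evidence: 0.84*0.098 = 0.082320
The normalizing constant is 0.54*0.902 + 0.84*0.098 = 0.569400
Posterior = 0.082320 / 0.569400 ≈ 0.145
The drop from 0.277 to 0.145 is the explaining-away (discounting) effect.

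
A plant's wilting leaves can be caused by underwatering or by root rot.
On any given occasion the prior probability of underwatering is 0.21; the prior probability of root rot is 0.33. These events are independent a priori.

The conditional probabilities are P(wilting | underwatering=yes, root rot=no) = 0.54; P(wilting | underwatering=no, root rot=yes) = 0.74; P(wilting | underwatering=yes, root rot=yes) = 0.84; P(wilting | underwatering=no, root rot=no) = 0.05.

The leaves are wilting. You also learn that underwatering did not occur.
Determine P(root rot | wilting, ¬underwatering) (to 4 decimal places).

P(root rot | wilting, ¬underwatering) ≈ 0.8794

P(wilting | ¬underwatering) = 0.05×0.67 + 0.74×0.33 = 0.033500 + 0.244200 = 0.277700
The root rot-present share is 0.74×0.33 = 0.244200.
Hence the posterior is 0.244200/0.277700 ≈ 0.8794.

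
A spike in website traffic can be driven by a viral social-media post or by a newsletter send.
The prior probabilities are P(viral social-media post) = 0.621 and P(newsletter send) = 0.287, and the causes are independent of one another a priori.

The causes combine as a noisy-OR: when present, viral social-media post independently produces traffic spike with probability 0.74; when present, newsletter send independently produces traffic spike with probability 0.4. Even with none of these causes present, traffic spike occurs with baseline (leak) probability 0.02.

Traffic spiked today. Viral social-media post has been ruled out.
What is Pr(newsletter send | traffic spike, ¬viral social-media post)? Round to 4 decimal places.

Under noisy-OR, P(traffic spike | causes) = 1 − (1−0.02)·∏(1−qᵢ) over the active causes.
For the numerator, keep only newsletter send=true terms: 0.412·0.287 = 0.118244
Denominator P(traffic spike | ¬viral social-media post): 0.02·0.713 + 0.412·0.287 = 0.132504
P(newsletter send | traffic spike, ¬viral social-media post) = 0.118244/0.132504 ≈ 0.8924

Pr(newsletter send | traffic spike, ¬viral social-media post) ≈ 0.8924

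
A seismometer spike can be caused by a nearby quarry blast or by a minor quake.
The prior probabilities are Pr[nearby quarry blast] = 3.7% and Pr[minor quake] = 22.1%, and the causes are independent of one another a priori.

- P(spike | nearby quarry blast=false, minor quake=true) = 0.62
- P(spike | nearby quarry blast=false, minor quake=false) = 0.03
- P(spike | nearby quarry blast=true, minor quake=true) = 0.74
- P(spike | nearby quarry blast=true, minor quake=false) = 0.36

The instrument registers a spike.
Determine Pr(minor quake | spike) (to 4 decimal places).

P(spike) = 0.03×0.963×0.779 + 0.62×0.963×0.221 + 0.36×0.037×0.779 + 0.74×0.037×0.221 = 0.022505 + 0.131950 + 0.010376 + 0.006051 = 0.170882
The minor quake-present share is 0.131950 + 0.006051 = 0.138001.
Hence the posterior is 0.138001/0.170882 ≈ 0.8076.

Pr(minor quake | spike) ≈ 0.8076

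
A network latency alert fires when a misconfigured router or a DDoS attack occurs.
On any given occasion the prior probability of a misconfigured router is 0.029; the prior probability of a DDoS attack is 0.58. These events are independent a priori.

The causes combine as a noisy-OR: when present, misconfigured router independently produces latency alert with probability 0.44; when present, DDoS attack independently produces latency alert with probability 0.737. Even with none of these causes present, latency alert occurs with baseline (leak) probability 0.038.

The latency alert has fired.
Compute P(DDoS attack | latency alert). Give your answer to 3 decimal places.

P(DDoS attack | latency alert) ≈ 0.954

Under noisy-OR, P(latency alert | causes) = 1 − (1−0.038)·∏(1−qᵢ) over the active causes.
Weight on DDoS attack=true, given the evidence: 0.420692 + 0.014437 = 0.435129
Normalizer over all consistent configurations: 0.038·0.971·0.42 + 0.746994·0.971·0.58 + 0.46128·0.029·0.42 + 0.858317·0.029·0.58 = 0.456244
Posterior = 0.435129 / 0.456244 ≈ 0.954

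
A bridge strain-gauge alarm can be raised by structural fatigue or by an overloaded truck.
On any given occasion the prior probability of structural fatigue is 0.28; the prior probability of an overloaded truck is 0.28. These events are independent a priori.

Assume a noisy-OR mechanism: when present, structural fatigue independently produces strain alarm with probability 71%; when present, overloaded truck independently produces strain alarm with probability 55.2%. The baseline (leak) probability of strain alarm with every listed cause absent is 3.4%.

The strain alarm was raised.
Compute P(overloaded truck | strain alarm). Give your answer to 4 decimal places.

Under noisy-OR, P(strain alarm | causes) = 1 − (1−0.034)·∏(1−qᵢ) over the active causes.
Sum P(strain alarm|·) weighted by the priors over the 4 (structural fatigue, overloaded truck) configurations:
  P(strain alarm) = 0.034*0.72*0.72 + 0.567232*0.72*0.28 + 0.71986*0.28*0.72 + 0.874497*0.28*0.28
        = 0.017626 + 0.114354 + 0.145124 + 0.068561 = 0.345665
The terms with overloaded truck present sum to 0.182915, so
  P(overloaded truck | strain alarm) = 0.182915 / 0.345665 ≈ 0.5292

P(overloaded truck | strain alarm) ≈ 0.5292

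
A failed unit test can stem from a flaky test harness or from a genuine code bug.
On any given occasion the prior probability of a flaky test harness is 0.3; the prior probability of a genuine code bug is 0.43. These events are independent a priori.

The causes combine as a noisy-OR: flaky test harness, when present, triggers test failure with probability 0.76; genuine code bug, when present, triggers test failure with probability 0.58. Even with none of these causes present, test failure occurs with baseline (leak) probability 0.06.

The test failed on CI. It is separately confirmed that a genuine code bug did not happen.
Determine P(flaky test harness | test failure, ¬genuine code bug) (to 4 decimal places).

Under noisy-OR, P(test failure | causes) = 1 − (1−0.06)·∏(1−qᵢ) over the active causes.
Enumerate both values of flaky test harness and weight by the priors:
  P(test failure | ¬genuine code bug) = 0.06*0.7 + 0.7744*0.3
        = 0.042000 + 0.232320 = 0.274320
The terms with flaky test harness present sum to 0.232320, so
  P(flaky test harness | test failure, ¬genuine code bug) = 0.232320 / 0.274320 ≈ 0.8469

P(flaky test harness | test failure, ¬genuine code bug) ≈ 0.8469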